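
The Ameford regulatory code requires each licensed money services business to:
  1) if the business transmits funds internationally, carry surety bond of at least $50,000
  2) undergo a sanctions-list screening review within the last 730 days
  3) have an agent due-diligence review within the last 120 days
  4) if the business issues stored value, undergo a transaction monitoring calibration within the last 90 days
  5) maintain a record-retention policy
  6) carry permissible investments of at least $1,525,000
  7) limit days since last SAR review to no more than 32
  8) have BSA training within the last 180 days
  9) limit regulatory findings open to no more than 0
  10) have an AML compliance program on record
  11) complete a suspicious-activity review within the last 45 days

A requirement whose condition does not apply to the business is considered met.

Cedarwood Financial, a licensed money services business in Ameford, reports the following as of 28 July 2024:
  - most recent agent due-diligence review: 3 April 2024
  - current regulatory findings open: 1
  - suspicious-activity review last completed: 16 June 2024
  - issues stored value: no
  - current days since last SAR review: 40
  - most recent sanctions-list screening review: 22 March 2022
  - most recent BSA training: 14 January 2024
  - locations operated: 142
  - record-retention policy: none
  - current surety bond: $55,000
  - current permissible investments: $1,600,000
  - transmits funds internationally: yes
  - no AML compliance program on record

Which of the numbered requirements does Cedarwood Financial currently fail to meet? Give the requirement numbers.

1. condition 'transmits funds internationally' holds; surety bond $55,000 ≥ $50,000 → met
2. sanctions-list screening review 859 days ago vs limit 730 → not met
3. agent due-diligence review 116 days ago vs limit 120 → met
4. condition 'issues stored value' does not hold → requirement n/a → met
5. record-retention policy absent → not met
6. permissible investments $1,600,000 ≥ $1,525,000 → met
7. days since last SAR review 40 > 32 → not met
8. BSA training 196 days ago vs limit 180 → not met
9. regulatory findings open 1 > 0 → not met
10. AML compliance program absent → not met
11. suspicious-activity review 42 days ago vs limit 45 → met
Not met: 2, 5, 7, 8, 9, 10

2, 5, 7, 8, 9, 10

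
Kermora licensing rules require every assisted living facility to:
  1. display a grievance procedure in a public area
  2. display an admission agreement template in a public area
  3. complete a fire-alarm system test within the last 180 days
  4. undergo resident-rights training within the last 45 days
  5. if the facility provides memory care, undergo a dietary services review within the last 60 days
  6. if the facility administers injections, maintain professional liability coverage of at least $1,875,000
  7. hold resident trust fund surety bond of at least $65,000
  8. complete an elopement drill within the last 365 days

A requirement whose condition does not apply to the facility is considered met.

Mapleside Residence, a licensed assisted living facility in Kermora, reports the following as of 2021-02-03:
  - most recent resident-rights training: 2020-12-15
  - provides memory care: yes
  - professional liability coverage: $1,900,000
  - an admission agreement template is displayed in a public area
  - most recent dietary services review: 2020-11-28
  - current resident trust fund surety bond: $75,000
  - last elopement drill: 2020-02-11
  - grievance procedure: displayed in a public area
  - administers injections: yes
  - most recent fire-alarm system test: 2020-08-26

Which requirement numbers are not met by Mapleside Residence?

4, 5

1. grievance procedure present → met
2. admission agreement template present → met
3. fire-alarm system test 161 days ago vs limit 180 → met
4. resident-rights training 50 days ago vs limit 45 → not met
5. condition 'provides memory care' holds; dietary services review 67 days ago vs limit 60 → not met
6. condition 'administers injections' holds; professional liability coverage $1,900,000 ≥ $1,875,000 → met
7. resident trust fund surety bond $75,000 ≥ $65,000 → met
8. elopement drill 358 days ago vs limit 365 → met
Not met: 4, 5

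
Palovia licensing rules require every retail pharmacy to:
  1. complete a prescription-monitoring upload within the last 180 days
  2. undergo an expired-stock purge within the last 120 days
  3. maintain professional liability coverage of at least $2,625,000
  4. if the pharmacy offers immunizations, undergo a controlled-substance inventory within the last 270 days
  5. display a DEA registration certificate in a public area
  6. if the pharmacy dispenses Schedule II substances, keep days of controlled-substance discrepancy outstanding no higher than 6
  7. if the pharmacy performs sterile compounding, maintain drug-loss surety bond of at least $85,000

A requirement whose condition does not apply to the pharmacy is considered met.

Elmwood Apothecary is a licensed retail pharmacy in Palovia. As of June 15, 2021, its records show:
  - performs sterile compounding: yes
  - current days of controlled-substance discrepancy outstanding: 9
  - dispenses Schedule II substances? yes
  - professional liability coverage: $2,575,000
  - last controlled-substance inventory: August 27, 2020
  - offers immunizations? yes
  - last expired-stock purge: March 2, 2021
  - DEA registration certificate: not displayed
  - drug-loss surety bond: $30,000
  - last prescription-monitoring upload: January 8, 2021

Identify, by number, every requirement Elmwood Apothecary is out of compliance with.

3, 4, 5, 6, 7

1. prescription-monitoring upload 158 days ago vs limit 180 → met
2. expired-stock purge 105 days ago vs limit 120 → met
3. professional liability coverage $2,575,000 < $2,625,000 → not met
4. condition 'offers immunizations' holds; controlled-substance inventory 292 days ago vs limit 270 → not met
5. DEA registration certificate absent → not met
6. condition 'dispenses Schedule II substances' holds; days of controlled-substance discrepancy outstanding 9 > 6 → not met
7. condition 'performs sterile compounding' holds; drug-loss surety bond $30,000 < $85,000 → not met
Not met: 3, 4, 5, 6, 7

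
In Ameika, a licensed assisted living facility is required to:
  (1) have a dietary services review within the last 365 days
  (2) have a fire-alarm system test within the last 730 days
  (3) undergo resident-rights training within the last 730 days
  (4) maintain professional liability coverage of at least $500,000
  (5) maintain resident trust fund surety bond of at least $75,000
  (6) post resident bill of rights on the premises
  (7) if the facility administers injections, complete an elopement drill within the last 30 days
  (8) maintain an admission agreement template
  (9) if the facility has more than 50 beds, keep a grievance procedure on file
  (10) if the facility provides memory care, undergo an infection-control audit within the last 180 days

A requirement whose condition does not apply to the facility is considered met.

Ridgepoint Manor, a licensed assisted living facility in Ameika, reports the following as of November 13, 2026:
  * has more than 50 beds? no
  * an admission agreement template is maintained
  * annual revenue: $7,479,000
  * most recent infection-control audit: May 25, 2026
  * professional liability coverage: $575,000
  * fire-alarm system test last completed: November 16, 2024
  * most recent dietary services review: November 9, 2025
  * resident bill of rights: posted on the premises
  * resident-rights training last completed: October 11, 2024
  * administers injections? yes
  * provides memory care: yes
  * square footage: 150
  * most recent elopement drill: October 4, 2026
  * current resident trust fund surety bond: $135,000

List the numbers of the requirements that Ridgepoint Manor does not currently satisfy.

1, 3, 7

1. dietary services review 369 days ago vs limit 365 → not met
2. fire-alarm system test 727 days ago vs limit 730 → met
3. resident-rights training 763 days ago vs limit 730 → not met
4. professional liability coverage $575,000 ≥ $500,000 → met
5. resident trust fund surety bond $135,000 ≥ $75,000 → met
6. resident bill of rights present → met
7. condition 'administers injections' holds; elopement drill 40 days ago vs limit 30 → not met
8. admission agreement template present → met
9. condition 'has more than 50 beds' does not hold → requirement n/a → met
10. condition 'provides memory care' holds; infection-control audit 172 days ago vs limit 180 → met
Not met: 1, 3, 7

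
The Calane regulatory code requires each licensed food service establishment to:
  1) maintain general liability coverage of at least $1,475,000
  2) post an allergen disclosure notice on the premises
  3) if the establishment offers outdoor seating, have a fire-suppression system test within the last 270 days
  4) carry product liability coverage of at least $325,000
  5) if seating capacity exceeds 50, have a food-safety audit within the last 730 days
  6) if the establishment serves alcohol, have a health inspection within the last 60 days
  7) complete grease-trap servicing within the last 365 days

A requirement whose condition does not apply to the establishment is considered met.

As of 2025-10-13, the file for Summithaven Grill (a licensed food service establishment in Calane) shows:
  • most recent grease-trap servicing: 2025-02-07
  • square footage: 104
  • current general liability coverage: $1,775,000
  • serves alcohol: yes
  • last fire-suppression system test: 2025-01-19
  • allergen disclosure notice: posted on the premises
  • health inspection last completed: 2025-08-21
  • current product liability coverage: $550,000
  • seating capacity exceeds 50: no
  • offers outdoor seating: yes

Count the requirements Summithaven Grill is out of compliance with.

1. general liability coverage $1,775,000 ≥ $1,475,000 → met
2. allergen disclosure notice present → met
3. condition 'offers outdoor seating' holds; fire-suppression system test 267 days ago vs limit 270 → met
4. product liability coverage $550,000 ≥ $325,000 → met
5. condition 'seating capacity exceeds 50' does not hold → requirement n/a → met
6. condition 'serves alcohol' holds; health inspection 53 days ago vs limit 60 → met
7. grease-trap servicing 248 days ago vs limit 365 → met
Not met: 0 of 7

0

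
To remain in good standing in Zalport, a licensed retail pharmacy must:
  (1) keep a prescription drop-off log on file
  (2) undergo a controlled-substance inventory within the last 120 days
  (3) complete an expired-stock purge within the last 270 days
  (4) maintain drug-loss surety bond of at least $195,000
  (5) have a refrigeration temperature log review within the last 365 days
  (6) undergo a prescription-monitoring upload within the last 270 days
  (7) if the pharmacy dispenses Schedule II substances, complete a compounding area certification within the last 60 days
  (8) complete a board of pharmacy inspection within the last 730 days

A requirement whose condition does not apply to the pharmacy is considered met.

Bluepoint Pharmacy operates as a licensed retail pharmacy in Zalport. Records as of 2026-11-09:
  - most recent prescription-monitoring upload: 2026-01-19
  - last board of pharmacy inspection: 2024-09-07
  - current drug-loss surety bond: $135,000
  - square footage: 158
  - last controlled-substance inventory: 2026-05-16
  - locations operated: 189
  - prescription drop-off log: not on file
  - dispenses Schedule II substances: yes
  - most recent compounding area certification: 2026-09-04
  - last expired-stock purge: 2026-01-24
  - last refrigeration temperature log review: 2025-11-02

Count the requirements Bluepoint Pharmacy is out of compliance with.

8

1. prescription drop-off log absent → not met
2. controlled-substance inventory 177 days ago vs limit 120 → not met
3. expired-stock purge 289 days ago vs limit 270 → not met
4. drug-loss surety bond $135,000 < $195,000 → not met
5. refrigeration temperature log review 372 days ago vs limit 365 → not met
6. prescription-monitoring upload 294 days ago vs limit 270 → not met
7. condition 'dispenses Schedule II substances' holds; compounding area certification 66 days ago vs limit 60 → not met
8. board of pharmacy inspection 793 days ago vs limit 730 → not met
Not met: 8 of 8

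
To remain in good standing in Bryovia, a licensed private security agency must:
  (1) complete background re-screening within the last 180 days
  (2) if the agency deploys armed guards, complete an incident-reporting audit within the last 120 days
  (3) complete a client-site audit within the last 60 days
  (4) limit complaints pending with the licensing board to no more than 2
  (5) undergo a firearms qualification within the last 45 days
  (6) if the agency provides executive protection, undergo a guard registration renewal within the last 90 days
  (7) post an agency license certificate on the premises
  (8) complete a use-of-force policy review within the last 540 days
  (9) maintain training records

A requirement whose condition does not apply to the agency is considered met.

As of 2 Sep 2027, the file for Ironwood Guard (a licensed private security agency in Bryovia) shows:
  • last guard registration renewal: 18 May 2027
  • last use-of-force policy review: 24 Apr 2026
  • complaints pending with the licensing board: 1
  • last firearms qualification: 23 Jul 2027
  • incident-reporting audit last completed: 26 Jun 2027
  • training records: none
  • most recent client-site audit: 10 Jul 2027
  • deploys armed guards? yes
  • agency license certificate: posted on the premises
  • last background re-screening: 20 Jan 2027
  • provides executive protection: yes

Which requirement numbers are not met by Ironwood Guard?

1. background re-screening 225 days ago vs limit 180 → not met
2. condition 'deploys armed guards' holds; incident-reporting audit 68 days ago vs limit 120 → met
3. client-site audit 54 days ago vs limit 60 → met
4. complaints pending with the licensing board 1 ≤ 2 → met
5. firearms qualification 41 days ago vs limit 45 → met
6. condition 'provides executive protection' holds; guard registration renewal 107 days ago vs limit 90 → not met
7. agency license certificate present → met
8. use-of-force policy review 496 days ago vs limit 540 → met
9. training records absent → not met
Not met: 1, 6, 9

1, 6, 9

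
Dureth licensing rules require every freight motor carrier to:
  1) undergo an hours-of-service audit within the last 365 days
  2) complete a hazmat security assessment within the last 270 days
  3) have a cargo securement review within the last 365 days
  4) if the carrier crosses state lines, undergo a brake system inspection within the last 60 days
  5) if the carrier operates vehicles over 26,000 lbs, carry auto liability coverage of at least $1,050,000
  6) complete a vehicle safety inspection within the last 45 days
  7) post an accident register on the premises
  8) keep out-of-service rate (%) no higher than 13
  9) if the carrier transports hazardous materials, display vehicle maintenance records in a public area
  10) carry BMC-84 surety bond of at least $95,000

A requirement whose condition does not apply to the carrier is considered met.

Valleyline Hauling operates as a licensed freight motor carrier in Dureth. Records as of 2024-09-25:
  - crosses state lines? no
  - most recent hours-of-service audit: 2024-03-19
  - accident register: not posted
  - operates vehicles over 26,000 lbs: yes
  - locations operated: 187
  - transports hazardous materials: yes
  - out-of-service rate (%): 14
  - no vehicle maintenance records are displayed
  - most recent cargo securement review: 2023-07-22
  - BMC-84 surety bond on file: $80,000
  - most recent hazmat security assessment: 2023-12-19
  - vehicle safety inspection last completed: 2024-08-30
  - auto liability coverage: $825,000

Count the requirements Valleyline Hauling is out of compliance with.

7

1. hours-of-service audit 190 days ago vs limit 365 → met
2. hazmat security assessment 281 days ago vs limit 270 → not met
3. cargo securement review 431 days ago vs limit 365 → not met
4. condition 'crosses state lines' does not hold → requirement n/a → met
5. condition 'operates vehicles over 26,000 lbs' holds; auto liability coverage $825,000 < $1,050,000 → not met
6. vehicle safety inspection 26 days ago vs limit 45 → met
7. accident register absent → not met
8. out-of-service rate (%) 14 > 13 → not met
9. condition 'transports hazardous materials' holds; vehicle maintenance records absent → not met
10. BMC-84 surety bond $80,000 < $95,000 → not met
Not met: 7 of 10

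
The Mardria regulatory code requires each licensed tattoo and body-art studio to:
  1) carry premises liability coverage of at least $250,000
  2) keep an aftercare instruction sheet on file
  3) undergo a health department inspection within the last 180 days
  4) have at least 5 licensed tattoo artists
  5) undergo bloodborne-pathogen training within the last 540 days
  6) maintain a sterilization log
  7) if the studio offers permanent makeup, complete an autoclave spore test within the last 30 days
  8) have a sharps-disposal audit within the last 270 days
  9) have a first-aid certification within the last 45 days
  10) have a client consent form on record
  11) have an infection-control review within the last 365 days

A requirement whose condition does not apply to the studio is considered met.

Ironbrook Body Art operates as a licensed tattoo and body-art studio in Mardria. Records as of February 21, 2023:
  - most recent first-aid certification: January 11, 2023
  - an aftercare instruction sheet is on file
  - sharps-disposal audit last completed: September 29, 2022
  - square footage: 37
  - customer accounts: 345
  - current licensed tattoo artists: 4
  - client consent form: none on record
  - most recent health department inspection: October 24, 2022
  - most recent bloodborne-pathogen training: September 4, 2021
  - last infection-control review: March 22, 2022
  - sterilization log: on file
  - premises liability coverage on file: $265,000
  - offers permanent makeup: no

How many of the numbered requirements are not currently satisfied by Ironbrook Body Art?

2

1. premises liability coverage $265,000 ≥ $250,000 → met
2. aftercare instruction sheet present → met
3. health department inspection 120 days ago vs limit 180 → met
4. licensed tattoo artists 4 < 5 → not met
5. bloodborne-pathogen training 535 days ago vs limit 540 → met
6. sterilization log present → met
7. condition 'offers permanent makeup' does not hold → requirement n/a → met
8. sharps-disposal audit 145 days ago vs limit 270 → met
9. first-aid certification 41 days ago vs limit 45 → met
10. client consent form absent → not met
11. infection-control review 336 days ago vs limit 365 → met
Not met: 2 of 11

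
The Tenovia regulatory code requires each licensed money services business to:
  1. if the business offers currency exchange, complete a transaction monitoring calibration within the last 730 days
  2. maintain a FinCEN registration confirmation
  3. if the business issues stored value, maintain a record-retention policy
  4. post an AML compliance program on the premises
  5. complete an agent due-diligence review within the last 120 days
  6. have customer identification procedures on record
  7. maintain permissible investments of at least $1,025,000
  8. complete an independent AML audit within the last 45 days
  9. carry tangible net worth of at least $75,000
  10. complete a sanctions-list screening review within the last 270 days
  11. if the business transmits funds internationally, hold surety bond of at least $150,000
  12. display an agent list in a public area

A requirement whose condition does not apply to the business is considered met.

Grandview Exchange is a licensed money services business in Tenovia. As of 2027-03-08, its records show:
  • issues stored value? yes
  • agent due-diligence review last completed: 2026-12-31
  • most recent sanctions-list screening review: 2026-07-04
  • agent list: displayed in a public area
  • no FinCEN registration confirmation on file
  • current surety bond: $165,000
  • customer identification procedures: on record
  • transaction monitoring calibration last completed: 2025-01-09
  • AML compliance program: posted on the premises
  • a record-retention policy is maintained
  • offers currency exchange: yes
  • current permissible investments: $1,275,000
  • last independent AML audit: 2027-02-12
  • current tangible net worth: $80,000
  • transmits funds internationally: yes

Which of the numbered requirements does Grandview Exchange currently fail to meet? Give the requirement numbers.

1. condition 'offers currency exchange' holds; transaction monitoring calibration 788 days ago vs limit 730 → not met
2. FinCEN registration confirmation absent → not met
3. condition 'issues stored value' holds; record-retention policy present → met
4. AML compliance program present → met
5. agent due-diligence review 67 days ago vs limit 120 → met
6. customer identification procedures present → met
7. permissible investments $1,275,000 ≥ $1,025,000 → met
8. independent AML audit 24 days ago vs limit 45 → met
9. tangible net worth $80,000 ≥ $75,000 → met
10. sanctions-list screening review 247 days ago vs limit 270 → met
11. condition 'transmits funds internationally' holds; surety bond $165,000 ≥ $150,000 → met
12. agent list present → met
Not met: 1, 2

1, 2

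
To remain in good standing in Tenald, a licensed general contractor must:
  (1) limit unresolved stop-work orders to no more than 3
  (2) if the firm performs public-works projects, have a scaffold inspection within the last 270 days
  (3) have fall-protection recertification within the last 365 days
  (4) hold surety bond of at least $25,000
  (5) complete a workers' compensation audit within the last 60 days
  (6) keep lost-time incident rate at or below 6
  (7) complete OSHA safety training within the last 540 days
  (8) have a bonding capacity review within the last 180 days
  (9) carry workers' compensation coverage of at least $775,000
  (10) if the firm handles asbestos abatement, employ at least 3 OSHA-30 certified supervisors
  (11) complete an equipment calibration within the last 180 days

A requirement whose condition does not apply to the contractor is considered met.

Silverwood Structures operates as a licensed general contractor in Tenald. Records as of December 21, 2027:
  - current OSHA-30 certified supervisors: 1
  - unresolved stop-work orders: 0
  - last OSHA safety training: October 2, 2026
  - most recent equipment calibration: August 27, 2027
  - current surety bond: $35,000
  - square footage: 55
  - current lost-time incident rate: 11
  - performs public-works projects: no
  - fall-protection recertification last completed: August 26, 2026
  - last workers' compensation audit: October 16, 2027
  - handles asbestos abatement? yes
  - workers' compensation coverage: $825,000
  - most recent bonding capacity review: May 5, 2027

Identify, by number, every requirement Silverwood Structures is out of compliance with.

1. unresolved stop-work orders 0 ≤ 3 → met
2. condition 'performs public-works projects' does not hold → requirement n/a → met
3. fall-protection recertification 482 days ago vs limit 365 → not met
4. surety bond $35,000 ≥ $25,000 → met
5. workers' compensation audit 66 days ago vs limit 60 → not met
6. lost-time incident rate 11 > 6 → not met
7. OSHA safety training 445 days ago vs limit 540 → met
8. bonding capacity review 230 days ago vs limit 180 → not met
9. workers' compensation coverage $825,000 ≥ $775,000 → met
10. condition 'handles asbestos abatement' holds; OSHA-30 certified supervisors 1 < 3 → not met
11. equipment calibration 116 days ago vs limit 180 → met
Not met: 3, 5, 6, 8, 10

3, 5, 6, 8, 10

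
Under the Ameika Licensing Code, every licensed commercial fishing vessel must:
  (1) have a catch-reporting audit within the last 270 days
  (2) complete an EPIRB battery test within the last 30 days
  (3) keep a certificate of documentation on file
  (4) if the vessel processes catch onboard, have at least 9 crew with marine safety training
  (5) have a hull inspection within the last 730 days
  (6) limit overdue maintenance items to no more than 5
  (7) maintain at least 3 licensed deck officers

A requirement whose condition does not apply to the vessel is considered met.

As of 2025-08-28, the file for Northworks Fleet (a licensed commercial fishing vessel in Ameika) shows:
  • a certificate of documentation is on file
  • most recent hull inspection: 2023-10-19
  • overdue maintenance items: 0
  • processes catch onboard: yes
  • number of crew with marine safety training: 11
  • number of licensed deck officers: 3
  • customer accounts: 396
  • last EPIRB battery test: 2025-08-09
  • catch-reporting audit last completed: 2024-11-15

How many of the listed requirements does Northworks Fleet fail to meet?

1

1. catch-reporting audit 286 days ago vs limit 270 → not met
2. EPIRB battery test 19 days ago vs limit 30 → met
3. certificate of documentation present → met
4. condition 'processes catch onboard' holds; crew with marine safety training 11 ≥ 9 → met
5. hull inspection 679 days ago vs limit 730 → met
6. overdue maintenance items 0 ≤ 5 → met
7. licensed deck officers 3 ≥ 3 → met
Not met: 1 of 7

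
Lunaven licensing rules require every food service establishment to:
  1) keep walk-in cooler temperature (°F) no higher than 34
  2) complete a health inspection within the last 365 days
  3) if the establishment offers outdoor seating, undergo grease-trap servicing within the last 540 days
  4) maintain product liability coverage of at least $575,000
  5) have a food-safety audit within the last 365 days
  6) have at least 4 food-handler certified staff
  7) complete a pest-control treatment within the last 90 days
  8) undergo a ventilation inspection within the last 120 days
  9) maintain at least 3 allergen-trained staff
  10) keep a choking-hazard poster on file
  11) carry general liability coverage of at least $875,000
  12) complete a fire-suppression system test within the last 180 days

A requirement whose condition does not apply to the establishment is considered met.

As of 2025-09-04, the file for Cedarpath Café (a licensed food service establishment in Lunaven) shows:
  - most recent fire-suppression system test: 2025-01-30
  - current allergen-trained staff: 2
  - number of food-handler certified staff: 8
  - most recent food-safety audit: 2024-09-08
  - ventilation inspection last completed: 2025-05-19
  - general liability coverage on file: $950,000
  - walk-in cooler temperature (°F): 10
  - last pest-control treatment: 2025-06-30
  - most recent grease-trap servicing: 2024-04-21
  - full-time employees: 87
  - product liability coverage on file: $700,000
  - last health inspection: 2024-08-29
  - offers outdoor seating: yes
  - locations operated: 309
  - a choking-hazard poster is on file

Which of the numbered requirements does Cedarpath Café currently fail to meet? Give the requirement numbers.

2, 9, 12

1. walk-in cooler temperature (°F) 10 ≤ 34 → met
2. health inspection 371 days ago vs limit 365 → not met
3. condition 'offers outdoor seating' holds; grease-trap servicing 501 days ago vs limit 540 → met
4. product liability coverage $700,000 ≥ $575,000 → met
5. food-safety audit 361 days ago vs limit 365 → met
6. food-handler certified staff 8 ≥ 4 → met
7. pest-control treatment 66 days ago vs limit 90 → met
8. ventilation inspection 108 days ago vs limit 120 → met
9. allergen-trained staff 2 < 3 → not met
10. choking-hazard poster present → met
11. general liability coverage $950,000 ≥ $875,000 → met
12. fire-suppression system test 217 days ago vs limit 180 → not met
Not met: 2, 9, 12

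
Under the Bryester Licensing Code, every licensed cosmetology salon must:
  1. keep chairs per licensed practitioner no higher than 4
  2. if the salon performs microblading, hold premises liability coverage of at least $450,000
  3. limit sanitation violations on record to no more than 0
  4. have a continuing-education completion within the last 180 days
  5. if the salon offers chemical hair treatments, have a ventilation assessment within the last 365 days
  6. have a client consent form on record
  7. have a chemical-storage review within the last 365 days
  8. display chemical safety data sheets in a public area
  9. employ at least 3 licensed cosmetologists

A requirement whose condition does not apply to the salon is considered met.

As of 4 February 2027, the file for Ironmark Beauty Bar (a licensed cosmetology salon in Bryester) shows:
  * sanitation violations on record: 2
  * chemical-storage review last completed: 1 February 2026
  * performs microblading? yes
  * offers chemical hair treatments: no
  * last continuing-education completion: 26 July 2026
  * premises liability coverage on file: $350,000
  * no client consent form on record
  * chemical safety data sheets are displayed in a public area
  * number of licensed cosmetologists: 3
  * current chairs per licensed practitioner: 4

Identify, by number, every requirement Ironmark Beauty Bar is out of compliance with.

2, 3, 4, 6, 7

1. chairs per licensed practitioner 4 ≤ 4 → met
2. condition 'performs microblading' holds; premises liability coverage $350,000 < $450,000 → not met
3. sanitation violations on record 2 > 0 → not met
4. continuing-education completion 193 days ago vs limit 180 → not met
5. condition 'offers chemical hair treatments' does not hold → requirement n/a → met
6. client consent form absent → not met
7. chemical-storage review 368 days ago vs limit 365 → not met
8. chemical safety data sheets present → met
9. licensed cosmetologists 3 ≥ 3 → met
Not met: 2, 3, 4, 6, 7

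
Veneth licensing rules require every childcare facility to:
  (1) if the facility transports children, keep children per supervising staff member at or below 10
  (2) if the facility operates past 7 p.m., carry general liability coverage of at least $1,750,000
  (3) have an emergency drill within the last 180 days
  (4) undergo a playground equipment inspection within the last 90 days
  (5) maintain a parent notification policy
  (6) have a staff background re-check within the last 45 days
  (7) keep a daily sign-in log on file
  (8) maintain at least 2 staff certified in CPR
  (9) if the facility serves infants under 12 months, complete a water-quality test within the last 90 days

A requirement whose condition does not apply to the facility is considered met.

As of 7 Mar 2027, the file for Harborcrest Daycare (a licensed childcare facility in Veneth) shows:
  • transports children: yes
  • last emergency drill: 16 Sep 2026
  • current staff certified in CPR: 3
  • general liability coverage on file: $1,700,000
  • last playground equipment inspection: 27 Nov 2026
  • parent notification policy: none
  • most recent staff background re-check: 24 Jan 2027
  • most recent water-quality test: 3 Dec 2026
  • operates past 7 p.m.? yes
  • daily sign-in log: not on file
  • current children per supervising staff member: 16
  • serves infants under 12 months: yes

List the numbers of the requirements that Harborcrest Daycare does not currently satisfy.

1. condition 'transports children' holds; children per supervising staff member 16 > 10 → not met
2. condition 'operates past 7 p.m.' holds; general liability coverage $1,700,000 < $1,750,000 → not met
3. emergency drill 172 days ago vs limit 180 → met
4. playground equipment inspection 100 days ago vs limit 90 → not met
5. parent notification policy absent → not met
6. staff background re-check 42 days ago vs limit 45 → met
7. daily sign-in log absent → not met
8. staff certified in CPR 3 ≥ 2 → met
9. condition 'serves infants under 12 months' holds; water-quality test 94 days ago vs limit 90 → not met
Not met: 1, 2, 4, 5, 7, 9

1, 2, 4, 5, 7, 9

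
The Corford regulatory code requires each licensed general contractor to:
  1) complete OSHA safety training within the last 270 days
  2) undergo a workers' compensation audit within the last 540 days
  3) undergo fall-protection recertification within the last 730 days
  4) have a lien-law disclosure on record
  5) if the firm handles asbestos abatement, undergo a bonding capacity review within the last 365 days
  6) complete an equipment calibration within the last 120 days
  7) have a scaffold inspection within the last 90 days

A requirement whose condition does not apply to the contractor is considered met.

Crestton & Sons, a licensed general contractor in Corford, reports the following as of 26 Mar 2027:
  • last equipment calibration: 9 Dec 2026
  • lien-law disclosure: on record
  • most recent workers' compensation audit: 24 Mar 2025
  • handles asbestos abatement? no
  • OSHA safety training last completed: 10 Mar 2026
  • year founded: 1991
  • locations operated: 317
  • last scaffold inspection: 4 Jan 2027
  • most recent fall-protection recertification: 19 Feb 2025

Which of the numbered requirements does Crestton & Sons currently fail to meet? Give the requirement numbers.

1, 2, 3

1. OSHA safety training 381 days ago vs limit 270 → not met
2. workers' compensation audit 732 days ago vs limit 540 → not met
3. fall-protection recertification 765 days ago vs limit 730 → not met
4. lien-law disclosure present → met
5. condition 'handles asbestos abatement' does not hold → requirement n/a → met
6. equipment calibration 107 days ago vs limit 120 → met
7. scaffold inspection 81 days ago vs limit 90 → met
Not met: 1, 2, 3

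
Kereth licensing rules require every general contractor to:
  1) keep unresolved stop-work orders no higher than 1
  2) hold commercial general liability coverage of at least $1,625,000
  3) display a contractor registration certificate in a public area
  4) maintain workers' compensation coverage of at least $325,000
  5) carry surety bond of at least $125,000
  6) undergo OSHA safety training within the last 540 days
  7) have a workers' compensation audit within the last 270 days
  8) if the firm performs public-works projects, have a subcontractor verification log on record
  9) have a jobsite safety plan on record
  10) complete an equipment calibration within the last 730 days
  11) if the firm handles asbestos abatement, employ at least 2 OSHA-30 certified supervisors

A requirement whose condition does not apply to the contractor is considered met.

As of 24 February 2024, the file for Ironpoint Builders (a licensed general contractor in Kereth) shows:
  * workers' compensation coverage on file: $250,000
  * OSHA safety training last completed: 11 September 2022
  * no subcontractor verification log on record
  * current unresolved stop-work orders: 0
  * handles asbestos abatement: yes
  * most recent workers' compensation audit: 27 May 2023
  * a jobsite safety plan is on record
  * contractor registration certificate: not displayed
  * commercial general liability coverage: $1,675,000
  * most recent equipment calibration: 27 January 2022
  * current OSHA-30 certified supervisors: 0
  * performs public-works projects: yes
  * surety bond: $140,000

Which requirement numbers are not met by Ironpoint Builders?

3, 4, 7, 8, 10, 11

1. unresolved stop-work orders 0 ≤ 1 → met
2. commercial general liability coverage $1,675,000 ≥ $1,625,000 → met
3. contractor registration certificate absent → not met
4. workers' compensation coverage $250,000 < $325,000 → not met
5. surety bond $140,000 ≥ $125,000 → met
6. OSHA safety training 531 days ago vs limit 540 → met
7. workers' compensation audit 273 days ago vs limit 270 → not met
8. condition 'performs public-works projects' holds; subcontractor verification log absent → not met
9. jobsite safety plan present → met
10. equipment calibration 758 days ago vs limit 730 → not met
11. condition 'handles asbestos abatement' holds; OSHA-30 certified supervisors 0 < 2 → not met
Not met: 3, 4, 7, 8, 10, 11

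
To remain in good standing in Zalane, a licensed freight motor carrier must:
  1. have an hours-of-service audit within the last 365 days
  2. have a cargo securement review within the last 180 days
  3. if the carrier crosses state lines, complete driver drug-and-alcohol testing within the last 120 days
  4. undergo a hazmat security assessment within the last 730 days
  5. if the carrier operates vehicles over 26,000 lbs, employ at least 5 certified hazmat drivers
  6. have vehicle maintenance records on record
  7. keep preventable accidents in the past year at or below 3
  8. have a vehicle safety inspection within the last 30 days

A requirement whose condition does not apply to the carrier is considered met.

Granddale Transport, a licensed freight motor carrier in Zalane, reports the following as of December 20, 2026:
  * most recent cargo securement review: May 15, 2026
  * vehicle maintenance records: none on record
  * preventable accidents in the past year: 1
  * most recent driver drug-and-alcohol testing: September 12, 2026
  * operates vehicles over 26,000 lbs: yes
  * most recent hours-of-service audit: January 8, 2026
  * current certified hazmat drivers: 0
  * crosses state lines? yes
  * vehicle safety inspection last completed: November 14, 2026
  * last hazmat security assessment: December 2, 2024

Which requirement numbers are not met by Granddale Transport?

2, 4, 5, 6, 8

1. hours-of-service audit 346 days ago vs limit 365 → met
2. cargo securement review 219 days ago vs limit 180 → not met
3. condition 'crosses state lines' holds; driver drug-and-alcohol testing 99 days ago vs limit 120 → met
4. hazmat security assessment 748 days ago vs limit 730 → not met
5. condition 'operates vehicles over 26,000 lbs' holds; certified hazmat drivers 0 < 5 → not met
6. vehicle maintenance records absent → not met
7. preventable accidents in the past year 1 ≤ 3 → met
8. vehicle safety inspection 36 days ago vs limit 30 → not met
Not met: 2, 4, 5, 6, 8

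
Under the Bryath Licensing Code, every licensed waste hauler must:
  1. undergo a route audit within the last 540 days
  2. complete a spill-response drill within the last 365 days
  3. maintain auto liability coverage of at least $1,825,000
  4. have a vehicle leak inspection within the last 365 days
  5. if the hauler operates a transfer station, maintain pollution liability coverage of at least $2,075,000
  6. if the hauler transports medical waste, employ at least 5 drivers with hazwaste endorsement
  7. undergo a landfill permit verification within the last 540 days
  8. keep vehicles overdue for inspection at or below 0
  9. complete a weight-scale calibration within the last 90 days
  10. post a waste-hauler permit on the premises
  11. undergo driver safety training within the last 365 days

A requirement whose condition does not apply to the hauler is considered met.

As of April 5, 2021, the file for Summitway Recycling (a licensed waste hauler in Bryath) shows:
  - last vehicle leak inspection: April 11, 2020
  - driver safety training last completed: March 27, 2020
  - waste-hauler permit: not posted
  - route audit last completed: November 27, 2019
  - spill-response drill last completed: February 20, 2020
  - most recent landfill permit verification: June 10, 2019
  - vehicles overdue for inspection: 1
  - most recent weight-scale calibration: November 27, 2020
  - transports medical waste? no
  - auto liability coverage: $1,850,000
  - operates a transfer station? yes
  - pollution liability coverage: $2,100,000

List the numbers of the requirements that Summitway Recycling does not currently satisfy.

2, 7, 8, 9, 10, 11

1. route audit 495 days ago vs limit 540 → met
2. spill-response drill 410 days ago vs limit 365 → not met
3. auto liability coverage $1,850,000 ≥ $1,825,000 → met
4. vehicle leak inspection 359 days ago vs limit 365 → met
5. condition 'operates a transfer station' holds; pollution liability coverage $2,100,000 ≥ $2,075,000 → met
6. condition 'transports medical waste' does not hold → requirement n/a → met
7. landfill permit verification 665 days ago vs limit 540 → not met
8. vehicles overdue for inspection 1 > 0 → not met
9. weight-scale calibration 129 days ago vs limit 90 → not met
10. waste-hauler permit absent → not met
11. driver safety training 374 days ago vs limit 365 → not met
Not met: 2, 7, 8, 9, 10, 11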